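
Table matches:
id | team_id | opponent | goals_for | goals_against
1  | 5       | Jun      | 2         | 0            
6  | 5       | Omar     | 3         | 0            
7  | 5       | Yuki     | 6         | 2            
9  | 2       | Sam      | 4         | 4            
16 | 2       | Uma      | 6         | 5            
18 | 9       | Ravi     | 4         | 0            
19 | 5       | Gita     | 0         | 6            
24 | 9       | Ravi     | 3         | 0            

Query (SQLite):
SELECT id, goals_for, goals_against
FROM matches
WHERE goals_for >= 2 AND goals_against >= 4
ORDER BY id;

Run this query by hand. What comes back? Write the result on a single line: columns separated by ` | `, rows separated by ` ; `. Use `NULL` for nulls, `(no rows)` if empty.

goals_for >= 2: ids {1, 6, 7, 9, 16, 18, 24}
goals_against >= 4: ids {9, 16, 19}
Combine with AND.

9 | 4 | 4 ; 16 | 6 | 5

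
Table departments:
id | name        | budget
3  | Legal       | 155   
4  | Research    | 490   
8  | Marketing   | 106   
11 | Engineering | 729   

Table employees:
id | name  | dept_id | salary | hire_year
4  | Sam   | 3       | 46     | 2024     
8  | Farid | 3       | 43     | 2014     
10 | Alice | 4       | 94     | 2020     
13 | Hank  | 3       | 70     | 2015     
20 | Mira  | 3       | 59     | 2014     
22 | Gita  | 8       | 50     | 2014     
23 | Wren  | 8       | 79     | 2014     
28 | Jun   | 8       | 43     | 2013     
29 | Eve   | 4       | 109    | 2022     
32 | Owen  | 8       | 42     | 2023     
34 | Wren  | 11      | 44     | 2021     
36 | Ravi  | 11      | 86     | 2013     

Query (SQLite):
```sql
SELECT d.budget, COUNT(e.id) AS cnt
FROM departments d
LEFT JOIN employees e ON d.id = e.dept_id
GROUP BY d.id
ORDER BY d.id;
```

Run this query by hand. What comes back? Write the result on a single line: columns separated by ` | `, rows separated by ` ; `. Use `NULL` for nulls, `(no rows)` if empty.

LEFT JOIN keeps every departments row; unmatched ones get NULL for employees columns.
Group by departments.id and compute COUNT(e.id). COUNT(col) of an all-NULL group is 0.
  3: ids {4, 8, 13, 20} → COUNT(e.id)=4
  4: ids {10, 29} → COUNT(e.id)=2
  8: ids {22, 23, 28, 32} → COUNT(e.id)=4
  11: ids {34, 36} → COUNT(e.id)=2

155 | 4 ; 490 | 2 ; 106 | 4 ; 729 | 2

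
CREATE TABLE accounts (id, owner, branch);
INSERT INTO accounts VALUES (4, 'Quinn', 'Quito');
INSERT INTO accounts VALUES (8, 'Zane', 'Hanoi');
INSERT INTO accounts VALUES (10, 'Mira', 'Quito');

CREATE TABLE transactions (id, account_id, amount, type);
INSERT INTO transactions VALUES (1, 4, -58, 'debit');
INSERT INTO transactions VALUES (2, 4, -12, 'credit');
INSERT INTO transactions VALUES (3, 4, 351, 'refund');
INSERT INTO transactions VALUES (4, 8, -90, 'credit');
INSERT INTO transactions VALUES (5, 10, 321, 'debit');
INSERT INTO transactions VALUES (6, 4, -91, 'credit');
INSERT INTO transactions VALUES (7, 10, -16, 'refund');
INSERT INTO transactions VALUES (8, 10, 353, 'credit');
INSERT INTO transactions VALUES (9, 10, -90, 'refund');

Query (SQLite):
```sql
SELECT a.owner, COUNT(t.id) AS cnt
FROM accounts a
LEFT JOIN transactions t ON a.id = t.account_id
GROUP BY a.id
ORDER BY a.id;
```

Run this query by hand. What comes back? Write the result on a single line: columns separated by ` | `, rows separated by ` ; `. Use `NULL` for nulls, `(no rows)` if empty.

LEFT JOIN keeps every accounts row; unmatched ones get NULL for transactions columns.
Group by accounts.id and compute COUNT(t.id). COUNT(col) of an all-NULL group is 0.
  4: ids {1, 2, 3, 6} → COUNT(t.id)=4
  8: ids {4} → COUNT(t.id)=1
  10: ids {5, 7, 8, 9} → COUNT(t.id)=4

Quinn | 4 ; Zane | 1 ; Mira | 4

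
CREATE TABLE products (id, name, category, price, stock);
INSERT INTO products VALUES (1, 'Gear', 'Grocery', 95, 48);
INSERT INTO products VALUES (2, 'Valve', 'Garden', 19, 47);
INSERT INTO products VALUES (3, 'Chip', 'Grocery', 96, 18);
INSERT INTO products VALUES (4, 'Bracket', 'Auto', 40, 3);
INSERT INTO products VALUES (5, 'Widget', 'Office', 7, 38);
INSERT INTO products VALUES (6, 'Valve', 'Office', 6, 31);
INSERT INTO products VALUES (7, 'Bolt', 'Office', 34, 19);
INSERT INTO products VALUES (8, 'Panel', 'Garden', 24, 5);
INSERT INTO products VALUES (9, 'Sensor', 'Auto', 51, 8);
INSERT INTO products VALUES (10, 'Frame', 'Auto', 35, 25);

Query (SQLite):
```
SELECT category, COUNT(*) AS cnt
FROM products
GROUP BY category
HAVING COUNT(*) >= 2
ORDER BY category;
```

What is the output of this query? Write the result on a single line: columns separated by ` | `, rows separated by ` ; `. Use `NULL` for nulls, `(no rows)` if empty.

Partition products by category; compute COUNT(*) within each group.
HAVING: keep groups with count ≥ 2.
  Auto: ids {4, 9, 10} → COUNT(*)=3
  Garden: ids {2, 8} → COUNT(*)=2
  Grocery: ids {1, 3} → COUNT(*)=2
  Office: ids {5, 6, 7} → COUNT(*)=3

Auto | 3 ; Garden | 2 ; Grocery | 2 ; Office | 3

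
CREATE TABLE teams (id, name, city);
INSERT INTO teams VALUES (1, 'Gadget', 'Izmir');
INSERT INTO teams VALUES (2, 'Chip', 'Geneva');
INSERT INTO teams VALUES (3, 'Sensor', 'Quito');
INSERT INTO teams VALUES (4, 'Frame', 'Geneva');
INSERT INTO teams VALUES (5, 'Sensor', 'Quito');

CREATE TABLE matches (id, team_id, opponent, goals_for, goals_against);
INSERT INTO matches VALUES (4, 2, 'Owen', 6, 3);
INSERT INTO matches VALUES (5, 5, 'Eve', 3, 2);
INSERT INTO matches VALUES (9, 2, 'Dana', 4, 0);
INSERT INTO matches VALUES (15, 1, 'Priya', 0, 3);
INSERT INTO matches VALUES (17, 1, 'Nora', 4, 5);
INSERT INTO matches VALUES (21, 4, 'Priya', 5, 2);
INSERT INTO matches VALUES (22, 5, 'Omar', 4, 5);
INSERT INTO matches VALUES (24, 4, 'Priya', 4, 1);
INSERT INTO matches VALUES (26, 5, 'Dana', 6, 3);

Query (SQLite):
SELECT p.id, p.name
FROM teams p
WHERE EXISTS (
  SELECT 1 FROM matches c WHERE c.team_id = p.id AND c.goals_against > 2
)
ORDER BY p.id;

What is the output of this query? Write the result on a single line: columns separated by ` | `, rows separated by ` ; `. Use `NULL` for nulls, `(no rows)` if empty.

For each teams row, check whether any matches with matching team_id has goals_against > 2.
Keep rows where that is true.

1 | Gadget ; 2 | Chip ; 5 | Sensor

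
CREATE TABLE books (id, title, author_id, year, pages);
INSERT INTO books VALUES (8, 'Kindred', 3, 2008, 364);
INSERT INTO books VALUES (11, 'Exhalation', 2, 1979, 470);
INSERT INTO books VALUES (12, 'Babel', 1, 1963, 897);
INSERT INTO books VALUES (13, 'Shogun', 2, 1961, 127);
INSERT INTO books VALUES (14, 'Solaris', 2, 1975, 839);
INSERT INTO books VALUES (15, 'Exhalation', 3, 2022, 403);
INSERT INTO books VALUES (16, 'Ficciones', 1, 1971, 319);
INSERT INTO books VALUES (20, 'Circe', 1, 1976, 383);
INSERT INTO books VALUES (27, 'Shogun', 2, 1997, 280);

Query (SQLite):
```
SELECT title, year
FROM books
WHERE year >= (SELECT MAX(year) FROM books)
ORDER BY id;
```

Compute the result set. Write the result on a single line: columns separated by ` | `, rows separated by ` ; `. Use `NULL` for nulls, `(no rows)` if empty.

Scalar subquery: MAX(year) over all books rows = 2022.
Keep rows where year >= that value.

Exhalation | 2022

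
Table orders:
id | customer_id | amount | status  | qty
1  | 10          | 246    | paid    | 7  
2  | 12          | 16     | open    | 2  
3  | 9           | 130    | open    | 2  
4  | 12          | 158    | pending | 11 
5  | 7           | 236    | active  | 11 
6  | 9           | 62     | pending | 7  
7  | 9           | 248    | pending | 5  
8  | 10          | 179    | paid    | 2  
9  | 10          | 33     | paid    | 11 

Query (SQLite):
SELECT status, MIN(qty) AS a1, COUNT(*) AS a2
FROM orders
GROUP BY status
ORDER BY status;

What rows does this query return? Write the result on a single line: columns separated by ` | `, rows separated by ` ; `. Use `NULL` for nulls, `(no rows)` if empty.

Group orders by status.
Per group compute: MIN(qty), COUNT(*).
  active: ids {5} → MIN(qty)=11, COUNT(*)=1
  open: ids {2, 3} → MIN(qty)=2, COUNT(*)=2
  paid: ids {1, 8, 9} → MIN(qty)=2, COUNT(*)=3
  pending: ids {4, 6, 7} → MIN(qty)=5, COUNT(*)=3

active | 11 | 1 ; open | 2 | 2 ; paid | 2 | 3 ; pending | 5 | 3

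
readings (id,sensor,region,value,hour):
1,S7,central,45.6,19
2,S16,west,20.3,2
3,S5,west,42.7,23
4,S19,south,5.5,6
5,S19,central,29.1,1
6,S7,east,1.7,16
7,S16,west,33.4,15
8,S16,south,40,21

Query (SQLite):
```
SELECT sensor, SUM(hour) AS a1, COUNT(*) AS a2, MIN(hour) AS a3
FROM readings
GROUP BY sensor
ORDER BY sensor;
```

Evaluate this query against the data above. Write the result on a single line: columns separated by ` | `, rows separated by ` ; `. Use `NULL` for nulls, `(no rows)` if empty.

S16 | 38 | 3 | 2 ; S19 | 7 | 2 | 1 ; S5 | 23 | 1 | 23 ; S7 | 35 | 2 | 16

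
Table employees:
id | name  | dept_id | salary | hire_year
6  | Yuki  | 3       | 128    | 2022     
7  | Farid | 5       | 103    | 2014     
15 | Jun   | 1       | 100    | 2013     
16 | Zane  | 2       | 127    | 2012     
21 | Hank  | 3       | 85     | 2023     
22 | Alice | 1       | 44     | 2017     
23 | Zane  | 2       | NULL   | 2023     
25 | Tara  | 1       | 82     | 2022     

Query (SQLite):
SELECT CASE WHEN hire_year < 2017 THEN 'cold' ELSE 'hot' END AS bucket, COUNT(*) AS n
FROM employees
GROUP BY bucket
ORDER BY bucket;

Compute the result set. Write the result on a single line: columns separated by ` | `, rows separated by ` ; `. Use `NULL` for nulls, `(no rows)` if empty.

Bucket rows by hire_year < 2017 → 'cold' else 'hot'; count each bucket.

cold | 3 ; hot | 5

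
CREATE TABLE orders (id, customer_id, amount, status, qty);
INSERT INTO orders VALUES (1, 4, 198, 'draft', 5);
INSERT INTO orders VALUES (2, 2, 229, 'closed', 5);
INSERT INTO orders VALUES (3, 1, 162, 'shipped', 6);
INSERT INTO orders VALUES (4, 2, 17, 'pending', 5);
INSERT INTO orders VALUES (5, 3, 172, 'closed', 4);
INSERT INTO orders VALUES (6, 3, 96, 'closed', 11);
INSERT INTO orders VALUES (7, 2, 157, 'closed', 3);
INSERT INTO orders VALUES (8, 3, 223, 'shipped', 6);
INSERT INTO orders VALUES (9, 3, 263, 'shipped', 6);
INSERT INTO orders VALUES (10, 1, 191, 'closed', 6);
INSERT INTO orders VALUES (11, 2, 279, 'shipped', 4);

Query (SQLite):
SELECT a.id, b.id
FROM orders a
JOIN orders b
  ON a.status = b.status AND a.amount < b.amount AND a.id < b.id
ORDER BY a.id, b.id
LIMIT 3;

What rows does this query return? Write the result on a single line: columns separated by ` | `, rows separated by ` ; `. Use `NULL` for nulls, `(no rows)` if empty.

3 | 8 ; 3 | 9 ; 3 | 11

Pairs (a,b) with same status, a.amount < b.amount, a.id < b.id.
status groups: closed:{2,5,6,7,10} draft:{1} pending:{4} shipped:{3,8,9,11}
Ordered by (a.id, b.id); first 3.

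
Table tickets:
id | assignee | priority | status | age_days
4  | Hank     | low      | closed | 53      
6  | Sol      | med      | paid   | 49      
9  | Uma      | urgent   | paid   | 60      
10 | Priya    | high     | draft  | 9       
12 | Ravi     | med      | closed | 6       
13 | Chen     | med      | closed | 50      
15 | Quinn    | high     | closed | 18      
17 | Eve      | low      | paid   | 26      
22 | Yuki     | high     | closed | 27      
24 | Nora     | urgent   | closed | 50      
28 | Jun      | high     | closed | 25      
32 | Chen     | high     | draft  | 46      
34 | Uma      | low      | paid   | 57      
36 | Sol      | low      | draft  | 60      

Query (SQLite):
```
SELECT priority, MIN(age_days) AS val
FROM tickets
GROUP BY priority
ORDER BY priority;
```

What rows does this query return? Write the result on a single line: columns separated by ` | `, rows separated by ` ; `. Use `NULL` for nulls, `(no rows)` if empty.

high | 9 ; low | 26 ; med | 6 ; urgent | 50

Partition tickets by priority; compute MIN(age_days) within each group.
  high: ids {10, 15, 22, 28, 32} → MIN(age_days)=9
  low: ids {4, 17, 34, 36} → MIN(age_days)=26
  med: ids {6, 12, 13} → MIN(age_days)=6
  urgent: ids {9, 24} → MIN(age_days)=50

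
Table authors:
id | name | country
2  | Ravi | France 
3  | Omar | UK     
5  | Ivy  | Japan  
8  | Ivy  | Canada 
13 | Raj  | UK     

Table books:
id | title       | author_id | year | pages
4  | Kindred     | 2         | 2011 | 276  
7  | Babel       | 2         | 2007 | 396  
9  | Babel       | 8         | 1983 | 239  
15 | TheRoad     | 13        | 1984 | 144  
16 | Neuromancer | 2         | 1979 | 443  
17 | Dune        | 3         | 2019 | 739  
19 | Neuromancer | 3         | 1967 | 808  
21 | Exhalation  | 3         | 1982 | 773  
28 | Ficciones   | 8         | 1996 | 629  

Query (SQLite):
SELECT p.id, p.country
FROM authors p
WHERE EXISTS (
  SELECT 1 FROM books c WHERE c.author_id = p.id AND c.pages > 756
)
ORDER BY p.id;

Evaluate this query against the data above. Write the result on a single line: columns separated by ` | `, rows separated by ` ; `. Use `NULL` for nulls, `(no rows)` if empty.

For each authors row, check whether any books with matching author_id has pages > 756.
Keep rows where that is true.

3 | UK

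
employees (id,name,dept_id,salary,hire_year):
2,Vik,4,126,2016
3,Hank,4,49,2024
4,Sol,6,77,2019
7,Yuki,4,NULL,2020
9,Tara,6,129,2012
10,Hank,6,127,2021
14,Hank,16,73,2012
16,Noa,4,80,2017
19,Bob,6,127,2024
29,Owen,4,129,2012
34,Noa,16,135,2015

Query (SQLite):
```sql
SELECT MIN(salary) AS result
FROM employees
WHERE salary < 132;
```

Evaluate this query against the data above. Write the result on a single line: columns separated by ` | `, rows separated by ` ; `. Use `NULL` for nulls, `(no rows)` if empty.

Rows where salary < 132 → salary values: [126, 49, 77, 129, 127, 73, 80, 127, 129].
MIN of non-NULL values = 49.

49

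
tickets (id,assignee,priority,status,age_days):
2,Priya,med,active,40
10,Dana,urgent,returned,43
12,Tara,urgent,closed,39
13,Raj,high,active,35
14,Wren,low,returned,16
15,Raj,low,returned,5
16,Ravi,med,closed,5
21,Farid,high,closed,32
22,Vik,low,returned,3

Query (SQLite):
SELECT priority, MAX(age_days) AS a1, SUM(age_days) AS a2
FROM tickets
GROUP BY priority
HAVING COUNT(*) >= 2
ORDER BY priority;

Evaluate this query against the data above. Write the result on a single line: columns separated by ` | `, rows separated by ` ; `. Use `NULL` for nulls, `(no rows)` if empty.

Group tickets by priority.
Per group compute: MAX(age_days), SUM(age_days).
HAVING: drop groups with fewer than 2 rows.
  high: ids {13, 21} → MAX(age_days)=35, SUM(age_days)=67
  low: ids {14, 15, 22} → MAX(age_days)=16, SUM(age_days)=24
  med: ids {2, 16} → MAX(age_days)=40, SUM(age_days)=45
  urgent: ids {10, 12} → MAX(age_days)=43, SUM(age_days)=82

high | 35 | 67 ; low | 16 | 24 ; med | 40 | 45 ; urgent | 43 | 82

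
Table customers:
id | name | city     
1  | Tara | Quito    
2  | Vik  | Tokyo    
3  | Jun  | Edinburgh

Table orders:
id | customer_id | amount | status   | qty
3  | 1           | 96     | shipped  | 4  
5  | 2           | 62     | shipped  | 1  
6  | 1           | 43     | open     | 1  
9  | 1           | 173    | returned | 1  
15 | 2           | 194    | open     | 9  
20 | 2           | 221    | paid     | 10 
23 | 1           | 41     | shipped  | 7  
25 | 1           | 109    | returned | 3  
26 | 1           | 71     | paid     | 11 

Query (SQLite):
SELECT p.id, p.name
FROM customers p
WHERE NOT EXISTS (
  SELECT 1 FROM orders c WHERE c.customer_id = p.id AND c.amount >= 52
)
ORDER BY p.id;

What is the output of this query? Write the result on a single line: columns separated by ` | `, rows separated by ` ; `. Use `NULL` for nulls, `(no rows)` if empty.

3 | Jun

For each customers row, check whether any orders with matching customer_id has amount >= 52.
Keep rows where that is false.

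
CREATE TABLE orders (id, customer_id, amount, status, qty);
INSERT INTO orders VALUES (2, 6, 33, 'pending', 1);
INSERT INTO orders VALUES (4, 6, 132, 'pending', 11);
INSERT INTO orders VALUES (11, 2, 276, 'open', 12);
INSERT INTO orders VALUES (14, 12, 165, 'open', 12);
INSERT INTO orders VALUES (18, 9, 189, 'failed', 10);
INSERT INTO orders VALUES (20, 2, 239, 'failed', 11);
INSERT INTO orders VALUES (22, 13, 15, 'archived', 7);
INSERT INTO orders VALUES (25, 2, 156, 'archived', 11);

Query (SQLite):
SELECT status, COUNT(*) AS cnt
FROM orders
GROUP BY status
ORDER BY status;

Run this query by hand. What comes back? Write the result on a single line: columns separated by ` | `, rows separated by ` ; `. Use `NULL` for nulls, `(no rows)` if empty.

archived | 2 ; failed | 2 ; open | 2 ; pending | 2

Partition orders by status; compute COUNT(*) within each group.
  archived: ids {22, 25} → COUNT(*)=2
  failed: ids {18, 20} → COUNT(*)=2
  open: ids {11, 14} → COUNT(*)=2
  pending: ids {2, 4} → COUNT(*)=2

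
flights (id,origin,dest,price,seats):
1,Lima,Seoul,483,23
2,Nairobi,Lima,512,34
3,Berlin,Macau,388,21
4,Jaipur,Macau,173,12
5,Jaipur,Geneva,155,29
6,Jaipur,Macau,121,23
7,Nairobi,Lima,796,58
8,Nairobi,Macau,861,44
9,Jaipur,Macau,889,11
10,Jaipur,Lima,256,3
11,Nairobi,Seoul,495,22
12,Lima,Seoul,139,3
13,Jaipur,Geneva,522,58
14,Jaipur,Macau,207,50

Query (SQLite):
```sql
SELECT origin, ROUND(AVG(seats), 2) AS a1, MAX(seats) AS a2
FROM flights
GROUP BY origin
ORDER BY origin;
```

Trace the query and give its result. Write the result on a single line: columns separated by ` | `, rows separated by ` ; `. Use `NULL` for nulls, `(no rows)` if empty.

Berlin | 21 | 21 ; Jaipur | 26.57 | 58 ; Lima | 13 | 23 ; Nairobi | 39.5 | 58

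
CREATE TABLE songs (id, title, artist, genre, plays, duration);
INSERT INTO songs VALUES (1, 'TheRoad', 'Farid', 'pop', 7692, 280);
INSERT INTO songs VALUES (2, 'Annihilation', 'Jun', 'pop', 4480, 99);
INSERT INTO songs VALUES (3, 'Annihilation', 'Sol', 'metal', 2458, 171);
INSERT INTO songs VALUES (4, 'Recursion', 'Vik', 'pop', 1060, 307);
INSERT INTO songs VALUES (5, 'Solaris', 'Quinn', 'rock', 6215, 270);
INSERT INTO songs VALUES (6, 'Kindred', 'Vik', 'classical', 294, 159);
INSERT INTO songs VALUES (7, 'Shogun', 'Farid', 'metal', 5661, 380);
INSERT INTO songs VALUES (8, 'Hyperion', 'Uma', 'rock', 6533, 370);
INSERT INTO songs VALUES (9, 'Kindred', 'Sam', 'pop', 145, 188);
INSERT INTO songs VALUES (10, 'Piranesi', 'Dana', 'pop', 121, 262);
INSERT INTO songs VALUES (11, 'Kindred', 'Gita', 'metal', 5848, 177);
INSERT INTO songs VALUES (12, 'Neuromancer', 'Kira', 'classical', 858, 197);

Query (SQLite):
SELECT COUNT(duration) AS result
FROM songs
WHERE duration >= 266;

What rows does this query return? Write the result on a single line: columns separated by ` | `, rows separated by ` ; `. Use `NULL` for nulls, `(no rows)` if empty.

Rows where duration >= 266 → duration values: [280, 307, 270, 380, 370].
COUNT(duration) counts non-NULL values → 5.

5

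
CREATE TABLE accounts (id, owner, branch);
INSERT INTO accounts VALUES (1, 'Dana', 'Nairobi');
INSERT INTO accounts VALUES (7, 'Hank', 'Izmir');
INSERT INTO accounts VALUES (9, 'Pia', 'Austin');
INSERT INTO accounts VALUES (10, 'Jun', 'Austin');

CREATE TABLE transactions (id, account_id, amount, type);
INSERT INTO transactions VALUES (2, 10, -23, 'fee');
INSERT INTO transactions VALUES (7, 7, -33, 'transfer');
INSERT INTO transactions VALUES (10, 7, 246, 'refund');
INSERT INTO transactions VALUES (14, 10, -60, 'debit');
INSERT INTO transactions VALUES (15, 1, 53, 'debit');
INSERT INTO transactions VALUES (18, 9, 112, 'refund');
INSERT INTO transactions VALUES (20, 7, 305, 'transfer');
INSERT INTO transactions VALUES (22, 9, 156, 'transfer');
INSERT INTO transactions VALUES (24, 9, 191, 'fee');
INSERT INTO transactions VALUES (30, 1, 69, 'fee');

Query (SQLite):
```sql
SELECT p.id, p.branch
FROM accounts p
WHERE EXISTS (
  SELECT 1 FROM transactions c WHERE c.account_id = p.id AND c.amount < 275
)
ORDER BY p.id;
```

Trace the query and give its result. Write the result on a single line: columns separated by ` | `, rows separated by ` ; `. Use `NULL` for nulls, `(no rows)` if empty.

For each accounts row, check whether any transactions with matching account_id has amount < 275.
Keep rows where that is true.

1 | Nairobi ; 7 | Izmir ; 9 | Austin ; 10 | Austin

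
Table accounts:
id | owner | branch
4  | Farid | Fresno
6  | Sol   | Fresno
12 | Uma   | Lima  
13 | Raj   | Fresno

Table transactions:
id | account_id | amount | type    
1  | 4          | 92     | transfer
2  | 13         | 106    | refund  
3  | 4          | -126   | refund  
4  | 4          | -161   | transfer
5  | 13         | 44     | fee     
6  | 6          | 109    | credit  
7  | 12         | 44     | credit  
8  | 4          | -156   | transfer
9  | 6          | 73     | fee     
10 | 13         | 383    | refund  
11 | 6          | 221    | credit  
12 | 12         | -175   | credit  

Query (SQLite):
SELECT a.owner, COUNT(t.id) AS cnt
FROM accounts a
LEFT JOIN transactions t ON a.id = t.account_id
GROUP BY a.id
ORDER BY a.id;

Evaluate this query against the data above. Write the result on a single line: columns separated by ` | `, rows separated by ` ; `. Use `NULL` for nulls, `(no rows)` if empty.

Farid | 4 ; Sol | 3 ; Uma | 2 ; Raj | 3

LEFT JOIN keeps every accounts row; unmatched ones get NULL for transactions columns.
Group by accounts.id and compute COUNT(t.id). COUNT(col) of an all-NULL group is 0.
  4: ids {1, 3, 4, 8} → COUNT(t.id)=4
  6: ids {6, 9, 11} → COUNT(t.id)=3
  12: ids {7, 12} → COUNT(t.id)=2
  13: ids {2, 5, 10} → COUNT(t.id)=3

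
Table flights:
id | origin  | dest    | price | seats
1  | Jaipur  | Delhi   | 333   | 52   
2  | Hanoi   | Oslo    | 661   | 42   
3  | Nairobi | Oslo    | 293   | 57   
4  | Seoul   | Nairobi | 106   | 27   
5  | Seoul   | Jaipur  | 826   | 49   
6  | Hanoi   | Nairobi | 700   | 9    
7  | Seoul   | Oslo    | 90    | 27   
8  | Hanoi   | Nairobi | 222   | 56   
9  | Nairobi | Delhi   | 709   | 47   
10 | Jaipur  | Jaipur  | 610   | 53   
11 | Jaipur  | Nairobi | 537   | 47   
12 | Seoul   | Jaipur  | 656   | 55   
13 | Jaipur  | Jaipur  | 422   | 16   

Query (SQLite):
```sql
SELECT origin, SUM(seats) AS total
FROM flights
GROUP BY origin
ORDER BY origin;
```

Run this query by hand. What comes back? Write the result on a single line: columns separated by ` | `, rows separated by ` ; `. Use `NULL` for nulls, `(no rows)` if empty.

Hanoi | 107 ; Jaipur | 168 ; Nairobi | 104 ; Seoul | 158

Partition flights by origin; compute SUM(seats) within each group.
  Hanoi: ids {2, 6, 8} → SUM(seats)=107
  Jaipur: ids {1, 10, 11, 13} → SUM(seats)=168
  Nairobi: ids {3, 9} → SUM(seats)=104
  Seoul: ids {4, 5, 7, 12} → SUM(seats)=158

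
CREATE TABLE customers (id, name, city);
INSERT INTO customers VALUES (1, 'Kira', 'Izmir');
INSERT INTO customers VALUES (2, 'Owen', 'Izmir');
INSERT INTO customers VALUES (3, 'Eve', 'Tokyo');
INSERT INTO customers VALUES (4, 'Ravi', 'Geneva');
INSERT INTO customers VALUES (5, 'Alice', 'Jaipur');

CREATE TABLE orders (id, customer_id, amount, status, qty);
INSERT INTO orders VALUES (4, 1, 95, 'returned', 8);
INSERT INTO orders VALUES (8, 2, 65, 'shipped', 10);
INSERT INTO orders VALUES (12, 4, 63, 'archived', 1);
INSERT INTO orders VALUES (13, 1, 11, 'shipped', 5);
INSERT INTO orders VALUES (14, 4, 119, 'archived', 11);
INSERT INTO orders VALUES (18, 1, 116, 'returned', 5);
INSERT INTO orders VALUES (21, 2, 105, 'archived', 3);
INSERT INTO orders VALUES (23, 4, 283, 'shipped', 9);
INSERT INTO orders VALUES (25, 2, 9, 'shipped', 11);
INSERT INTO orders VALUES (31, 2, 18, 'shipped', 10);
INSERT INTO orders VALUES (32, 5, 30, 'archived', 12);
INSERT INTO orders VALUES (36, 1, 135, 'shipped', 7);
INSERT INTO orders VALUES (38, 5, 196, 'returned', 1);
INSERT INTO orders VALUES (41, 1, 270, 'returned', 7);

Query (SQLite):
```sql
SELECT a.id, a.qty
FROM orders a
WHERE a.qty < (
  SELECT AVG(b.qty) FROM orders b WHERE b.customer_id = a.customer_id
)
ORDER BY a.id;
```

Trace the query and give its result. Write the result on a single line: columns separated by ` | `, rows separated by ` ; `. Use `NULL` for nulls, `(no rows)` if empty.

12 | 1 ; 13 | 5 ; 18 | 5 ; 21 | 3 ; 38 | 1

For each orders row a, compute AVG(qty) over rows sharing a.customer_id.
Keep row a if a.qty < that per-group AVG.
  customer_id=1: AVG(qty) = 6.4
  customer_id=2: AVG(qty) = 8.5
  customer_id=4: AVG(qty) = 7.0
  customer_id=5: AVG(qty) = 6.5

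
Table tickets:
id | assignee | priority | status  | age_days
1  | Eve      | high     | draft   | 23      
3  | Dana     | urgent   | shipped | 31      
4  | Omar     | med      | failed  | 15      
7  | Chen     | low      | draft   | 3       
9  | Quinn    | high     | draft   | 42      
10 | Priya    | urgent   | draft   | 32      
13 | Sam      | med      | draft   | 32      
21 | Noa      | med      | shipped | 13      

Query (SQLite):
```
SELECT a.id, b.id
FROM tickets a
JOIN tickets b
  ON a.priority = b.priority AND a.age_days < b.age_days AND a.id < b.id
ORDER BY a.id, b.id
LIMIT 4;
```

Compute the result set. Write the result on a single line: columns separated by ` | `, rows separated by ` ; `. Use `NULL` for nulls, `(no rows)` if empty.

Pairs (a,b) with same priority, a.age_days < b.age_days, a.id < b.id.
priority groups: high:{1,9} low:{7} med:{4,13,21} urgent:{3,10}
Ordered by (a.id, b.id); first 4.

1 | 9 ; 3 | 10 ; 4 | 13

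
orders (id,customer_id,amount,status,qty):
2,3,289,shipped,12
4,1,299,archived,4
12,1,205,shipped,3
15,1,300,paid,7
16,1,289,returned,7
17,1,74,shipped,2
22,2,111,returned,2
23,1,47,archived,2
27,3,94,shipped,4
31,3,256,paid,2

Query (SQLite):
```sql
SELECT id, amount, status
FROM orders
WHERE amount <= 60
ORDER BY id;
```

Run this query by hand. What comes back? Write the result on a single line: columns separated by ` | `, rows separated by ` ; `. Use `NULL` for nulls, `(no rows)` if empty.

23 | 47 | archived

amount <= 60: ids {23}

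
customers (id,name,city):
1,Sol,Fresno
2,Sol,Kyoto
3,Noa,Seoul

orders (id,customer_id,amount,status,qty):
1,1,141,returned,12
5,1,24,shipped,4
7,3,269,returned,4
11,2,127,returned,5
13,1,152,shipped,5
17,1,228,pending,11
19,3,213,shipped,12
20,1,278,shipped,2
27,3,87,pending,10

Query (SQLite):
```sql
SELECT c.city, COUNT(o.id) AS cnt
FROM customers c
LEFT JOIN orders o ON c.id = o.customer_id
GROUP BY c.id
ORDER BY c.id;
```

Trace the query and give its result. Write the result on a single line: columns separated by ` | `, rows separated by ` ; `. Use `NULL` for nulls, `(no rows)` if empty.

LEFT JOIN keeps every customers row; unmatched ones get NULL for orders columns.
Group by customers.id and compute COUNT(o.id). COUNT(col) of an all-NULL group is 0.
  1: ids {1, 5, 13, 17, 20} → COUNT(o.id)=5
  2: ids {11} → COUNT(o.id)=1
  3: ids {7, 19, 27} → COUNT(o.id)=3

Fresno | 5 ; Kyoto | 1 ; Seoul | 3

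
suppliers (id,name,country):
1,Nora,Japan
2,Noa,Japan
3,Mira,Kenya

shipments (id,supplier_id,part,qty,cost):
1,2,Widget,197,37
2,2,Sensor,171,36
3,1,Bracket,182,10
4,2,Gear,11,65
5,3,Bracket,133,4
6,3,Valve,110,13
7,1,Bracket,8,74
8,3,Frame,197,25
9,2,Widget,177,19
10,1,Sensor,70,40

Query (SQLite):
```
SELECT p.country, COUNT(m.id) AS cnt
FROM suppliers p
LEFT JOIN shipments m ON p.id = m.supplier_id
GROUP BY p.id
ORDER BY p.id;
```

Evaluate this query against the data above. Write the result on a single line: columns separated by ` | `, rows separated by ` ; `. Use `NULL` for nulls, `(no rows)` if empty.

Japan | 3 ; Japan | 4 ; Kenya | 3

LEFT JOIN keeps every suppliers row; unmatched ones get NULL for shipments columns.
Group by suppliers.id and compute COUNT(m.id). COUNT(col) of an all-NULL group is 0.
  1: ids {3, 7, 10} → COUNT(m.id)=3
  2: ids {1, 2, 4, 9} → COUNT(m.id)=4
  3: ids {5, 6, 8} → COUNT(m.id)=3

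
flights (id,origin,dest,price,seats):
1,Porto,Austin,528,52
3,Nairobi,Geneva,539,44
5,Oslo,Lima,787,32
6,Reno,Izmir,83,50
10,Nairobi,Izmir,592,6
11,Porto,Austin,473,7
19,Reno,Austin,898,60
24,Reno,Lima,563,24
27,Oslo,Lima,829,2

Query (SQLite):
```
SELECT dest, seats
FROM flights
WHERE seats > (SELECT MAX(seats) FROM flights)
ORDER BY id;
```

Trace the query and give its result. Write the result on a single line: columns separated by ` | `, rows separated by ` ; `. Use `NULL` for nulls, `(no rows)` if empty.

(no rows)

Scalar subquery: MAX(seats) over all flights rows = 60.
Keep rows where seats > that value.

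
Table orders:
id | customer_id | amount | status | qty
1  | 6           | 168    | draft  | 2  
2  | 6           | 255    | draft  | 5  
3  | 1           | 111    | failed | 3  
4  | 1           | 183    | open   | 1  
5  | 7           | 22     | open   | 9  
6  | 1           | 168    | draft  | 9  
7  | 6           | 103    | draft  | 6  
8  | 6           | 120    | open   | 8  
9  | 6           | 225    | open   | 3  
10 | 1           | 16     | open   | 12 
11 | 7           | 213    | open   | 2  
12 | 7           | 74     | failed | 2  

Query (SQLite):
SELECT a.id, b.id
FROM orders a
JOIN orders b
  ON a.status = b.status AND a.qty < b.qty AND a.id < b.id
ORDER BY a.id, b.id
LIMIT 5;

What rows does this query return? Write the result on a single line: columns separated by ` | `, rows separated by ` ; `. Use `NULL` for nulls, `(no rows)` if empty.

1 | 2 ; 1 | 6 ; 1 | 7 ; 2 | 6 ; 2 | 7

Pairs (a,b) with same status, a.qty < b.qty, a.id < b.id.
status groups: draft:{1,2,6,7} failed:{3,12} open:{4,5,8,9,10,11}
Ordered by (a.id, b.id); first 5.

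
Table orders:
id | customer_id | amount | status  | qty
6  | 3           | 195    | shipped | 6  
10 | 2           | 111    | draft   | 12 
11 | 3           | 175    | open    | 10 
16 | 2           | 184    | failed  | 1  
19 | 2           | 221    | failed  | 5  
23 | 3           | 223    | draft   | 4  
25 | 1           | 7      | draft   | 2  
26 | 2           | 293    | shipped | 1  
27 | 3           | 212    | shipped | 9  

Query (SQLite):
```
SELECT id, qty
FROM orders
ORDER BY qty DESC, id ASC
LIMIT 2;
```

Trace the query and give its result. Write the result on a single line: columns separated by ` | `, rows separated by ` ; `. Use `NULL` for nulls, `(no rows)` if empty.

Sort by qty desc, tiebreak id asc: (12, id=10), (10, id=11), (9, id=27), (6, id=6), (5, id=19) …. Take first 2.

10 | 12 ; 11 | 10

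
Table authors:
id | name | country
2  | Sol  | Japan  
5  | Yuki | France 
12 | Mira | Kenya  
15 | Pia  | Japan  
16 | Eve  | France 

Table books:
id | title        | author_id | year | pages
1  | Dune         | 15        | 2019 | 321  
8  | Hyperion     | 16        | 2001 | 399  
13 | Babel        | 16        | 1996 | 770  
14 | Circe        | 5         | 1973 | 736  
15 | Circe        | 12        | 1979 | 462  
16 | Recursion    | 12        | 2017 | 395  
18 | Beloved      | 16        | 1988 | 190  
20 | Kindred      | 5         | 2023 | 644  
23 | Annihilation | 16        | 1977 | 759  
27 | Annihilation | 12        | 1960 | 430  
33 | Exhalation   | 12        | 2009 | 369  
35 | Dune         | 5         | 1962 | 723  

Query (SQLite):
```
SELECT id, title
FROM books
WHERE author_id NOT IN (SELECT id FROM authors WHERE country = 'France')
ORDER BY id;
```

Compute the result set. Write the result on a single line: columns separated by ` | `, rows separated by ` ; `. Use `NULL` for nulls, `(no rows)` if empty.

Inner query: authors.id where country = 'France'.
Outer: keep books rows whose author_id is not in that set.
Inner query → {5, 16}

1 | Dune ; 15 | Circe ; 16 | Recursion ; 27 | Annihilation ; 33 | Exhalation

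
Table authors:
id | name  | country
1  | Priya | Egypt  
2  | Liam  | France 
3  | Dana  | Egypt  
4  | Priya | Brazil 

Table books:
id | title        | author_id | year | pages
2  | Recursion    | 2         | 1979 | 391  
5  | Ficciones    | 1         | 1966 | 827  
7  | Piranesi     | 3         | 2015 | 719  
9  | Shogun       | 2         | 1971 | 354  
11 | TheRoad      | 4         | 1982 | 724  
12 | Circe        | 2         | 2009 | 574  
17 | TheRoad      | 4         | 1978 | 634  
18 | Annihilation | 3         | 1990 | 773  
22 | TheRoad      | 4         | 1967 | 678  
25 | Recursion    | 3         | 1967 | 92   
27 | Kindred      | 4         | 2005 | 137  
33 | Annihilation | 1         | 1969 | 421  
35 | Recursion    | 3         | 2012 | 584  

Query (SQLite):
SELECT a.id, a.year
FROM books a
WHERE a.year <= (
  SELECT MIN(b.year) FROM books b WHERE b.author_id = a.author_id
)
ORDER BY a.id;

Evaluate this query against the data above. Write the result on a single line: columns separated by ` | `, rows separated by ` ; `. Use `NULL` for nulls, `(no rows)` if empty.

5 | 1966 ; 9 | 1971 ; 22 | 1967 ; 25 | 1967

For each books row a, compute MIN(year) over rows sharing a.author_id.
Keep row a if a.year <= that per-group MIN.
  author_id=1: MIN(year) = 1966
  author_id=2: MIN(year) = 1971
  author_id=3: MIN(year) = 1967
  author_id=4: MIN(year) = 1967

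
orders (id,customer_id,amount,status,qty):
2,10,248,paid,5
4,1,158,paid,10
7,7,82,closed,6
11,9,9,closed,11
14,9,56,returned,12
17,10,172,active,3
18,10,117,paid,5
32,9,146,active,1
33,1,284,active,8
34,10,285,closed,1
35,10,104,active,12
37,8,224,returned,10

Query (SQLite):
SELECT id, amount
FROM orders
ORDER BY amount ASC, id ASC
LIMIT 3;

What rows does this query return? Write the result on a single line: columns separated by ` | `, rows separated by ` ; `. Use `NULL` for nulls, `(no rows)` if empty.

Sort by amount asc, tiebreak id asc: (9, id=11), (56, id=14), (82, id=7), (104, id=35), (117, id=18), (146, id=32) …. Take first 3.

11 | 9 ; 14 | 56 ; 7 | 82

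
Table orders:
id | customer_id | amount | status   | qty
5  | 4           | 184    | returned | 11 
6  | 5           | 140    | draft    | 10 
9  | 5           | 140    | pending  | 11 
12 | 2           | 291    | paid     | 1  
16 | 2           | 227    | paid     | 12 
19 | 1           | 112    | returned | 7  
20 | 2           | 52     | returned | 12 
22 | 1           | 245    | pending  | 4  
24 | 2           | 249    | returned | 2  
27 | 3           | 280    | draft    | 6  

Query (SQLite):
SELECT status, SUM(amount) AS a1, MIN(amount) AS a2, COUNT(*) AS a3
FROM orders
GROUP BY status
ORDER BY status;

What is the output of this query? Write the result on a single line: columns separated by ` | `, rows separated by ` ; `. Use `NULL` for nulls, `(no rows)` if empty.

draft | 420 | 140 | 2 ; paid | 518 | 227 | 2 ; pending | 385 | 140 | 2 ; returned | 597 | 52 | 4

Group orders by status.
Per group compute: SUM(amount), MIN(amount), COUNT(*).
  draft: ids {6, 27} → SUM(amount)=420, MIN(amount)=140, COUNT(*)=2
  paid: ids {12, 16} → SUM(amount)=518, MIN(amount)=227, COUNT(*)=2
  pending: ids {9, 22} → SUM(amount)=385, MIN(amount)=140, COUNT(*)=2
  returned: ids {5, 19, 20, 24} → SUM(amount)=597, MIN(amount)=52, COUNT(*)=4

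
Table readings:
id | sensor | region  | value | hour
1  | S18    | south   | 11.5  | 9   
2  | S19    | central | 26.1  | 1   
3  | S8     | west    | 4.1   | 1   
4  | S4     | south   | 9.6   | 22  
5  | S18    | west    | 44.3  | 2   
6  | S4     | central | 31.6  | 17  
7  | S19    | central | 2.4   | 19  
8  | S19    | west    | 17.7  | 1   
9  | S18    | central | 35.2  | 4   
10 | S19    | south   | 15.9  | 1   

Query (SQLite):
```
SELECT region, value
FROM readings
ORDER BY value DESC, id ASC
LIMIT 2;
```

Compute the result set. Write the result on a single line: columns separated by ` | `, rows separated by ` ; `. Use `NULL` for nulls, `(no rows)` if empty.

Sort by value desc, tiebreak id asc: (44.3, id=5), (35.2, id=9), (31.6, id=6), (26.1, id=2), (17.7, id=8) …. Take first 2.

west | 44.3 ; central | 35.2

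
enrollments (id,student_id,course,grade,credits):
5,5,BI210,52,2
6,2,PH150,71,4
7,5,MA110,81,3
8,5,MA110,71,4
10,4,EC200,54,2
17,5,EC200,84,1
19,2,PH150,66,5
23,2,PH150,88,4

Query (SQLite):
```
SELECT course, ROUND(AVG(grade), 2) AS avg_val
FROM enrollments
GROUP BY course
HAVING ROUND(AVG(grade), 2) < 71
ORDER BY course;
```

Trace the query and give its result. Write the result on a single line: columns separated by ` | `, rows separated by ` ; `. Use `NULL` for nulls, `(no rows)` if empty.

Partition enrollments by course; compute ROUND(AVG(grade), 2) within each group.
HAVING: keep groups where ROUND(AVG(grade), 2) < 71.
  BI210: ids {5} → ROUND(AVG(grade), 2)=52
  EC200: ids {10, 17} → ROUND(AVG(grade), 2)=69
  MA110: ids {7, 8} → ROUND(AVG(grade), 2)=76
  PH150: ids {6, 19, 23} → ROUND(AVG(grade), 2)=75

BI210 | 52 ; EC200 | 69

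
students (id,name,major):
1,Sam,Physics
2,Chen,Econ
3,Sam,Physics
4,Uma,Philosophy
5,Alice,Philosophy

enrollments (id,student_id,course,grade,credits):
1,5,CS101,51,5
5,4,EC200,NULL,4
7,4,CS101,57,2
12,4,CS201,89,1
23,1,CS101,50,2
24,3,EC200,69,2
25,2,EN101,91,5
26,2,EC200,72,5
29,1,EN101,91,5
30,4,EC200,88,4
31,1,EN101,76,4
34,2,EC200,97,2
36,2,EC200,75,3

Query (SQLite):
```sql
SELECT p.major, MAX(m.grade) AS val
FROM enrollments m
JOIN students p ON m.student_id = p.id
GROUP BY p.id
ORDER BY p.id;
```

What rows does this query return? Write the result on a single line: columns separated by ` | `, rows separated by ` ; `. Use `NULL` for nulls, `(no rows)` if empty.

Physics | 91 ; Econ | 97 ; Physics | 69 ; Philosophy | 89 ; Philosophy | 51

Join each enrollments row to its students via student_id.
Group joined rows by students.id; compute MAX(m.grade) per group.
  1: ids {23, 29, 31} → MAX(m.grade)=91
  2: ids {25, 26, 34, 36} → MAX(m.grade)=97
  3: ids {24} → MAX(m.grade)=69
  4: ids {5, 7, 12, 30} → MAX(m.grade)=89
  5: ids {1} → MAX(m.grade)=51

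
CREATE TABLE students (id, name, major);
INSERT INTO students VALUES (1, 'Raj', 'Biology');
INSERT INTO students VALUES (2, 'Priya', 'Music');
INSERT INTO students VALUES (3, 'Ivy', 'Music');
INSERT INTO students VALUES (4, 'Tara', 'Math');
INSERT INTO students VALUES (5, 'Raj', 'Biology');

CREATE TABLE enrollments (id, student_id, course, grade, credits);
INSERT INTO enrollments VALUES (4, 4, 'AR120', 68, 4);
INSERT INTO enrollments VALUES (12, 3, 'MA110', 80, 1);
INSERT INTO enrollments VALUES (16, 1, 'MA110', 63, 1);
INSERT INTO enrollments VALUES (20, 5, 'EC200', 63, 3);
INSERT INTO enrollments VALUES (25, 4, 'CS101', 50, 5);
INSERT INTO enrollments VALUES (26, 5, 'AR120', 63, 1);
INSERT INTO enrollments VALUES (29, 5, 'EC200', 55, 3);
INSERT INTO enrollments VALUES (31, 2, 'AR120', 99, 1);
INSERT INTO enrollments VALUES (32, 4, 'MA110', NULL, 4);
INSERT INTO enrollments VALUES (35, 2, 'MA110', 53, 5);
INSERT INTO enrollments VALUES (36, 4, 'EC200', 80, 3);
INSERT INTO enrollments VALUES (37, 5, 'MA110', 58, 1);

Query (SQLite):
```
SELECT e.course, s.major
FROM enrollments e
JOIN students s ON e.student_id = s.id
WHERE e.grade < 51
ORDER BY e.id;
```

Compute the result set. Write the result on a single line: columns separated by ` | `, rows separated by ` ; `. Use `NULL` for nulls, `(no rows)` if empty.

Each enrollments row matches the students row where student_id = students.id.
Then keep rows with e.grade < 51.

CS101 | Math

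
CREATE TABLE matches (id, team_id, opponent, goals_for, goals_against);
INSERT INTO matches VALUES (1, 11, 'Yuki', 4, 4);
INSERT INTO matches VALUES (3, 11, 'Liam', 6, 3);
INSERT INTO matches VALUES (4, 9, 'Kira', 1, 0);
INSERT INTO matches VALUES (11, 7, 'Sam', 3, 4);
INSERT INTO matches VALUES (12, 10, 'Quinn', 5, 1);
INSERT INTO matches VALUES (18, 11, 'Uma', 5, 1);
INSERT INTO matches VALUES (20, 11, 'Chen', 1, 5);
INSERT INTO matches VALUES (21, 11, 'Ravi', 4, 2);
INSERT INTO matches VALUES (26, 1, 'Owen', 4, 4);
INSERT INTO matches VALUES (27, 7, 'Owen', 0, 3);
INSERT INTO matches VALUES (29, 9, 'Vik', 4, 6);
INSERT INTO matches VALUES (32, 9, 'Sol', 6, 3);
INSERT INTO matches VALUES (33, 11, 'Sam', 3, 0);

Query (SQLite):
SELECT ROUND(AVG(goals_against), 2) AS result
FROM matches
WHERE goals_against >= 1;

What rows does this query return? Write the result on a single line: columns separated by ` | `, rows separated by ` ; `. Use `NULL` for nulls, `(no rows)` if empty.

Rows where goals_against >= 1 → goals_against values: [4, 3, 4, 1, 1, 5, 2, 4, 3, 6, 3].
AVG = 36 / 11 (rounded to 2 dp).

3.27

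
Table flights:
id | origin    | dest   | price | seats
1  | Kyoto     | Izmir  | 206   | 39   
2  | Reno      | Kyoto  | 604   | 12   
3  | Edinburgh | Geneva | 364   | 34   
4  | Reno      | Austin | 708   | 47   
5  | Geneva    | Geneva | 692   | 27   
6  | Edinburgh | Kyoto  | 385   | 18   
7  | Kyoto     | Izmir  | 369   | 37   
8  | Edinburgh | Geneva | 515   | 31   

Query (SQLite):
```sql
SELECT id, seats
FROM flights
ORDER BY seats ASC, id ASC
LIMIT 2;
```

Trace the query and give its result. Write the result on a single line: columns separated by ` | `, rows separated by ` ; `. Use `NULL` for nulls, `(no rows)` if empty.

2 | 12 ; 6 | 18

Sort by seats asc, tiebreak id asc: (12, id=2), (18, id=6), (27, id=5), (31, id=8), (34, id=3) …. Take first 2.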